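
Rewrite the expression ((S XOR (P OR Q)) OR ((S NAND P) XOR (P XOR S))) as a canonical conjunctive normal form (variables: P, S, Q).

(P OR NOT S OR NOT Q) AND (NOT P OR NOT S OR Q) AND (NOT P OR NOT S OR NOT Q)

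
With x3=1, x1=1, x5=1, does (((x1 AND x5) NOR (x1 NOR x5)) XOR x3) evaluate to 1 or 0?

Substituting: (((1 AND 1) NOR (1 NOR 1)) XOR 1)
= 1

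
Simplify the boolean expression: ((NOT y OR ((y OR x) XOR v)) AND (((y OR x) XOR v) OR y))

By distribution ((E OR v) AND (E OR NOT v) = E):
= ((y OR x) XOR v)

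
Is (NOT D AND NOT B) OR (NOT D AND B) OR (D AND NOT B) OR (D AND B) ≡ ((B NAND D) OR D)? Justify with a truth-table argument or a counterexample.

Yes, they are equivalent — the two output columns agree on all 4 assignments:
D | B | Expression 1 | Expression 2
-----------------------------------
0 | 0 | 1 | 1
0 | 1 | 1 | 1
1 | 0 | 1 | 1
1 | 1 | 1 | 1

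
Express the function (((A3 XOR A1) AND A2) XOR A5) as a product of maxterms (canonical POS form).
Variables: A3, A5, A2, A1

ΠM(0, 1, 2, 7, 8, 9, 11, 14) = (A3 OR A5 OR A2 OR A1) AND (A3 OR A5 OR A2 OR NOT A1) AND (A3 OR A5 OR NOT A2 OR A1) AND (A3 OR NOT A5 OR NOT A2 OR NOT A1) AND (NOT A3 OR A5 OR A2 OR A1) AND (NOT A3 OR A5 OR A2 OR NOT A1) AND (NOT A3 OR A5 OR NOT A2 OR NOT A1) AND (NOT A3 OR NOT A5 OR NOT A2 OR A1)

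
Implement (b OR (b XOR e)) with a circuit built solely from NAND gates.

((b NAND b) NAND (((b NAND (b NAND e)) NAND (e NAND (b NAND e))) NAND ((b NAND (b NAND e)) NAND (e NAND (b NAND e)))))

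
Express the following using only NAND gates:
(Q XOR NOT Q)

((Q NAND (Q NAND (Q NAND Q))) NAND ((Q NAND Q) NAND (Q NAND (Q NAND Q))))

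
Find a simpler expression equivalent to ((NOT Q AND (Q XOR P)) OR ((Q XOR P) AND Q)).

By distribution ((E AND v) OR (E AND NOT v) = E):
= (Q XOR P)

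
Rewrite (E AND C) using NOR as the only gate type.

((E NOR E) NOR (C NOR C))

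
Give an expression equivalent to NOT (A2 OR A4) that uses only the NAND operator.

(((A2 NAND A2) NAND (A4 NAND A4)) NAND ((A2 NAND A2) NAND (A4 NAND A4)))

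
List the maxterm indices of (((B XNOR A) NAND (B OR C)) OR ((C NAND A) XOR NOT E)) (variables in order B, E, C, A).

ΠM(2, 9, 15) = (B OR E OR NOT C OR A) AND (NOT B OR E OR C OR NOT A) AND (NOT B OR NOT E OR NOT C OR NOT A)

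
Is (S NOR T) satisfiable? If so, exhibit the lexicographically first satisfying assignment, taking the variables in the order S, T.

S=0, T=0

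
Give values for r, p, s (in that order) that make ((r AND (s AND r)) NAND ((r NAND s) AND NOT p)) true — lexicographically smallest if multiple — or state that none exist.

r=0, p=0, s=0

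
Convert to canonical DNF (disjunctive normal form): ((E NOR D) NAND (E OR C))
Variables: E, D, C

(NOT E AND NOT D AND NOT C) OR (NOT E AND D AND NOT C) OR (NOT E AND D AND C) OR (E AND NOT D AND NOT C) OR (E AND NOT D AND C) OR (E AND D AND NOT C) OR (E AND D AND C)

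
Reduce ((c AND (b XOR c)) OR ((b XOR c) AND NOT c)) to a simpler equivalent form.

By distribution ((E AND v) OR (E AND NOT v) = E):
= (b XOR c)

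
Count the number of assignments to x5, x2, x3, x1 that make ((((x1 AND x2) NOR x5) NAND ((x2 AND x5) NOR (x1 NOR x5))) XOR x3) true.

Satisfying assignments: (0,0,0,0), (0,0,1,1), (0,1,0,0), (0,1,0,1), (1,0,0,0), (1,0,0,1), (1,1,0,0), (1,1,0,1)
Count: 8 out of 16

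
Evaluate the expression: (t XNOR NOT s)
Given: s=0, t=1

Substituting: (1 XNOR NOT 0)
= 1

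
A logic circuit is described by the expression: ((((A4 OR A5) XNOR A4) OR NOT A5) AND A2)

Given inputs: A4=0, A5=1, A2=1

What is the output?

Substituting: ((((0 OR 1) XNOR 0) OR NOT 1) AND 1)
= 0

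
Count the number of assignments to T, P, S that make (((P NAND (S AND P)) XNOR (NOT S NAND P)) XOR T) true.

Satisfying assignments: (0,0,0), (0,0,1), (1,1,0), (1,1,1)
Count: 4 out of 8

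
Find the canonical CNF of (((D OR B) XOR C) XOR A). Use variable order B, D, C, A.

(B OR D OR C OR A) AND (B OR D OR NOT C OR NOT A) AND (B OR NOT D OR C OR NOT A) AND (B OR NOT D OR NOT C OR A) AND (NOT B OR D OR C OR NOT A) AND (NOT B OR D OR NOT C OR A) AND (NOT B OR NOT D OR C OR NOT A) AND (NOT B OR NOT D OR NOT C OR A)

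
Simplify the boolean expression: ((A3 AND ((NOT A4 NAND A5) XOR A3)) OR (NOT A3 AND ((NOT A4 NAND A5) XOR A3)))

By distribution ((E AND v) OR (E AND NOT v) = E):
= ((NOT A4 NAND A5) XOR A3)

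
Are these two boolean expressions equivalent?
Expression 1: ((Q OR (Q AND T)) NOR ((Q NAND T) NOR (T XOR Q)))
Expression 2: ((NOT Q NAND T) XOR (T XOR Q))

No. Counterexample: with T=1, Q=1, Expression 1 = 0 but Expression 2 = 1.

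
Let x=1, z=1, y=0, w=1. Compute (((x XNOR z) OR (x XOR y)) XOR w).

Substituting: (((1 XNOR 1) OR (1 XOR 0)) XOR 1)
= 0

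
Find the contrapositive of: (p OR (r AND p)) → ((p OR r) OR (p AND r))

Contrapositive: NOT ((p OR r) OR (p AND r)) → NOT (p OR (r AND p))
Note: A statement and its contrapositive are logically equivalent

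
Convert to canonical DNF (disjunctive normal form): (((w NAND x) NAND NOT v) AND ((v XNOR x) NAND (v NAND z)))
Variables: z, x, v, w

(NOT z AND NOT x AND v AND NOT w) OR (NOT z AND NOT x AND v AND w) OR (NOT z AND x AND NOT v AND w) OR (z AND NOT x AND v AND NOT w) OR (z AND NOT x AND v AND w) OR (z AND x AND NOT v AND w) OR (z AND x AND v AND NOT w) OR (z AND x AND v AND w)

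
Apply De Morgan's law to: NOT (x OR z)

NOT x AND NOT z
De Morgan's: NOT(OR of terms) = AND of negations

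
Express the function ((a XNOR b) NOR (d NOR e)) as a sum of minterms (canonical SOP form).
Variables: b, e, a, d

Σm(3, 6, 7, 9, 12, 13) = (NOT b AND NOT e AND a AND d) OR (NOT b AND e AND a AND NOT d) OR (NOT b AND e AND a AND d) OR (b AND NOT e AND NOT a AND d) OR (b AND e AND NOT a AND NOT d) OR (b AND e AND NOT a AND d)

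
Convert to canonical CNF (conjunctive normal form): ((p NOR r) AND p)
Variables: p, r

(p OR r) AND (p OR NOT r) AND (NOT p OR r) AND (NOT p OR NOT r)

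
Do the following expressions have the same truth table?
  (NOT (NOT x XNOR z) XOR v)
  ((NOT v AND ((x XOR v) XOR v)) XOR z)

No. Counterexample: with v=0, x=0, z=0, Expression 1 = 1 but Expression 2 = 0.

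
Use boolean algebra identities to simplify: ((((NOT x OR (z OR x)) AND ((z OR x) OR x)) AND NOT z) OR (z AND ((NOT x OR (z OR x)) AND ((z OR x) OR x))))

By distribution ((E AND v) OR (E AND NOT v) = E) then distribution ((E OR v) AND (E OR NOT v) = E):
= (z OR x)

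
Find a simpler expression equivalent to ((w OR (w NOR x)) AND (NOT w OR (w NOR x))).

By distribution ((E OR v) AND (E OR NOT v) = E):
= (w NOR x)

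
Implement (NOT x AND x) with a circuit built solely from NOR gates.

(((x NOR x) NOR (x NOR x)) NOR (x NOR x))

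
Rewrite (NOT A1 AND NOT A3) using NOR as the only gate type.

(((A1 NOR A1) NOR (A1 NOR A1)) NOR ((A3 NOR A3) NOR (A3 NOR A3)))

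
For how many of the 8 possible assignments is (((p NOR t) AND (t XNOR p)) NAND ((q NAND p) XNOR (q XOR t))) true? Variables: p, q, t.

Satisfying assignments: (0,0,0), (0,0,1), (0,1,1), (1,0,0), (1,0,1), (1,1,0), (1,1,1)
Count: 7 out of 8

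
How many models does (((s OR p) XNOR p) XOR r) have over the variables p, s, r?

Satisfying assignments: (0,0,0), (0,1,1), (1,0,0), (1,1,0)
Count: 4 out of 8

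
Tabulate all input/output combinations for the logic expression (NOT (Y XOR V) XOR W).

Y | V | W | Output
------------------
0 | 0 | 0 | 1
0 | 0 | 1 | 0
0 | 1 | 0 | 0
0 | 1 | 1 | 1
1 | 0 | 0 | 0
1 | 0 | 1 | 1
1 | 1 | 0 | 1
1 | 1 | 1 | 0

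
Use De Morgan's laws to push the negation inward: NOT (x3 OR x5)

NOT x3 AND NOT x5
De Morgan's: NOT(OR of terms) = AND of negations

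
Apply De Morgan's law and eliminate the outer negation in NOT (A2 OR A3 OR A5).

NOT A2 AND NOT A3 AND NOT A5
De Morgan's: NOT(OR of terms) = AND of negations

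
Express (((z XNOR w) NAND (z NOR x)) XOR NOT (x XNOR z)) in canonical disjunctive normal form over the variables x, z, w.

(NOT x AND NOT z AND w) OR (x AND z AND NOT w) OR (x AND z AND w)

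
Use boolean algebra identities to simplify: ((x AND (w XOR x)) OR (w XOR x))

By absorption (E OR (E AND v) = E):
= (w XOR x)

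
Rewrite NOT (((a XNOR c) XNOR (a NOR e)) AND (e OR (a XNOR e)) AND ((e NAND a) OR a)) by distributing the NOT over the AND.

NOT ((a XNOR c) XNOR (a NOR e)) OR NOT (e OR (a XNOR e)) OR NOT ((e NAND a) OR a)
De Morgan's: NOT(AND of terms) = OR of negations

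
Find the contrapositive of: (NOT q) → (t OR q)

Contrapositive: NOT (t OR q) → q
Note: A statement and its contrapositive are logically equivalent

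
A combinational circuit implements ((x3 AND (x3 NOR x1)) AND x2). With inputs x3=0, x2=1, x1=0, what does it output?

Substituting: ((0 AND (0 NOR 0)) AND 1)
= 0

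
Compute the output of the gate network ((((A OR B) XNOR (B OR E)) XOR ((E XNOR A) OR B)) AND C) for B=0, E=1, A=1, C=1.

Substituting: ((((1 OR 0) XNOR (0 OR 1)) XOR ((1 XNOR 1) OR 0)) AND 1)
= 0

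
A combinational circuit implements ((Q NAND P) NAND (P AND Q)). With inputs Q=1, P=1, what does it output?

Substituting: ((1 NAND 1) NAND (1 AND 1))
= 1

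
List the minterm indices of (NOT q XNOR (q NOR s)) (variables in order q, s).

Σm(0, 2, 3) = (NOT q AND NOT s) OR (q AND NOT s) OR (q AND s)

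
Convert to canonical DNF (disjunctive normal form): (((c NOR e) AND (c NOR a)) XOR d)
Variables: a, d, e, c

(NOT a AND NOT d AND NOT e AND NOT c) OR (NOT a AND d AND NOT e AND c) OR (NOT a AND d AND e AND NOT c) OR (NOT a AND d AND e AND c) OR (a AND d AND NOT e AND NOT c) OR (a AND d AND NOT e AND c) OR (a AND d AND e AND NOT c) OR (a AND d AND e AND c)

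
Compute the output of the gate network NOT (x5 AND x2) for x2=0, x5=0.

Substituting: NOT (0 AND 0)
= 1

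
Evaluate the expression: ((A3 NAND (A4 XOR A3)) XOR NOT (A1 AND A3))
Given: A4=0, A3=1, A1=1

Substituting: ((1 NAND (0 XOR 1)) XOR NOT (1 AND 1))
= 0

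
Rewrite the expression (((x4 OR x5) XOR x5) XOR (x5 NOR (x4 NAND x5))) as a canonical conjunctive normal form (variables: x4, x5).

(x4 OR x5) AND (x4 OR NOT x5) AND (NOT x4 OR NOT x5)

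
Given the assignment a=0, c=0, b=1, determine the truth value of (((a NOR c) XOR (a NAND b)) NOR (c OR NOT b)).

Substituting: (((0 NOR 0) XOR (0 NAND 1)) NOR (0 OR NOT 1))
= 1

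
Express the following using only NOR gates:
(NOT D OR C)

(((D NOR D) NOR C) NOR ((D NOR D) NOR C))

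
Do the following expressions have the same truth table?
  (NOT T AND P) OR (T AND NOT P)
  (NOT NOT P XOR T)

Yes, they are equivalent — the two output columns agree on all 4 assignments:
T | P | Expression 1 | Expression 2
-----------------------------------
0 | 0 | 0 | 0
0 | 1 | 1 | 1
1 | 0 | 1 | 1
1 | 1 | 0 | 0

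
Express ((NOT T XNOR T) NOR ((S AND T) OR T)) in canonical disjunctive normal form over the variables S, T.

(NOT S AND NOT T) OR (S AND NOT T)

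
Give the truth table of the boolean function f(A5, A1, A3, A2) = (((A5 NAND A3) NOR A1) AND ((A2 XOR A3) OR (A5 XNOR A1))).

A5 | A1 | A3 | A2 | Output
--------------------------
0 | 0 | 0 | 0 | 0
0 | 0 | 0 | 1 | 0
0 | 0 | 1 | 0 | 0
0 | 0 | 1 | 1 | 0
0 | 1 | 0 | 0 | 0
0 | 1 | 0 | 1 | 0
0 | 1 | 1 | 0 | 0
0 | 1 | 1 | 1 | 0
1 | 0 | 0 | 0 | 0
1 | 0 | 0 | 1 | 0
1 | 0 | 1 | 0 | 1
1 | 0 | 1 | 1 | 0
1 | 1 | 0 | 0 | 0
1 | 1 | 0 | 1 | 0
1 | 1 | 1 | 0 | 0
1 | 1 | 1 | 1 | 0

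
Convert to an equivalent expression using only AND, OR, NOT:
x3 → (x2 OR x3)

NOT x3 OR (x2 OR x3)
(Implication elimination: A → B = NOT A OR B)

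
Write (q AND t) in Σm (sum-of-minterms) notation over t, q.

Σm(3) = (t AND q)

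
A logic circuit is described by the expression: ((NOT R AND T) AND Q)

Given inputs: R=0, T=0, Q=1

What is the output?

Substituting: ((NOT 0 AND 0) AND 1)
= 0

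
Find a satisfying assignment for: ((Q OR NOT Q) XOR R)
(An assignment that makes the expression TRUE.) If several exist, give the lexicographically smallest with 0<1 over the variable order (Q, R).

Q=0, R=0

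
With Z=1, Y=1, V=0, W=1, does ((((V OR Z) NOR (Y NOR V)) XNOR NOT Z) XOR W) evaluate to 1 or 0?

Substituting: ((((0 OR 1) NOR (1 NOR 0)) XNOR NOT 1) XOR 1)
= 0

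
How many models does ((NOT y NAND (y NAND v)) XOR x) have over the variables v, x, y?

Satisfying assignments: (0,0,1), (0,1,0), (1,0,1), (1,1,0)
Count: 4 out of 8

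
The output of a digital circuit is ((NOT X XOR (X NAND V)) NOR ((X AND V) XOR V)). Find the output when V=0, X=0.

Substituting: ((NOT 0 XOR (0 NAND 0)) NOR ((0 AND 0) XOR 0))
= 1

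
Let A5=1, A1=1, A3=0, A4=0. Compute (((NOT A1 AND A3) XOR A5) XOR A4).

Substituting: (((NOT 1 AND 0) XOR 1) XOR 0)
= 1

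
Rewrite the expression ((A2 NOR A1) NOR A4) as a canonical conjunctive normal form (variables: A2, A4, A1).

(A2 OR A4 OR A1) AND (A2 OR NOT A4 OR A1) AND (A2 OR NOT A4 OR NOT A1) AND (NOT A2 OR NOT A4 OR A1) AND (NOT A2 OR NOT A4 OR NOT A1)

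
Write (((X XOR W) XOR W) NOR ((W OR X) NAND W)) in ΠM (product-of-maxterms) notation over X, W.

ΠM(0, 2, 3) = (X OR W) AND (NOT X OR W) AND (NOT X OR NOT W)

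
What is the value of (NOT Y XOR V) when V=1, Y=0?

Substituting: (NOT 0 XOR 1)
= 0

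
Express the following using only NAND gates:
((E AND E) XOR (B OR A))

((((E NAND E) NAND (E NAND E)) NAND (((E NAND E) NAND (E NAND E)) NAND ((B NAND B) NAND (A NAND A)))) NAND (((B NAND B) NAND (A NAND A)) NAND (((E NAND E) NAND (E NAND E)) NAND ((B NAND B) NAND (A NAND A)))))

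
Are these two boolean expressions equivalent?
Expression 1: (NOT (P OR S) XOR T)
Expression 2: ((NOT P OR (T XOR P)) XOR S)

No. Counterexample: with T=0, P=1, S=0, Expression 1 = 0 but Expression 2 = 1.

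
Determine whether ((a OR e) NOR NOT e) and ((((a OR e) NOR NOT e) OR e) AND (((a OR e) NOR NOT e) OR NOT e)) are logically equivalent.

Yes, they are equivalent — the two output columns agree on all 4 assignments:
e | a | Expression 1 | Expression 2
-----------------------------------
0 | 0 | 0 | 0
0 | 1 | 0 | 0
1 | 0 | 0 | 0
1 | 1 | 0 | 0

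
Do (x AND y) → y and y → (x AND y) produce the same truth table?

No, Converse is not equivalent to original (counterexample: y=1, x=0)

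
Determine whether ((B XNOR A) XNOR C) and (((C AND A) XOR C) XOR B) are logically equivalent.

No. Counterexample: with A=1, C=0, B=0, Expression 1 = 1 but Expression 2 = 0.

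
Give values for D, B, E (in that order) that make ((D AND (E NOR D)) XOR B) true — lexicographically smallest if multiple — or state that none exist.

D=0, B=1, E=0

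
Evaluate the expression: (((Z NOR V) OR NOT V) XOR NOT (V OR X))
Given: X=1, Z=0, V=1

Substituting: (((0 NOR 1) OR NOT 1) XOR NOT (1 OR 1))
= 0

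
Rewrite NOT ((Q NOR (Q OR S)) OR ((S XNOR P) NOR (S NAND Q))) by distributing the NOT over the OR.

NOT (Q NOR (Q OR S)) AND NOT ((S XNOR P) NOR (S NAND Q))
De Morgan's: NOT(OR of terms) = AND of negations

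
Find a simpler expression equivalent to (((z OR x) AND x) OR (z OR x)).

By absorption (E OR (E AND v) = E):
= (z OR x)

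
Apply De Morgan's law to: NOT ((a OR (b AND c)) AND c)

NOT (a OR (b AND c)) OR NOT c
De Morgan's: NOT(AND of terms) = OR of negations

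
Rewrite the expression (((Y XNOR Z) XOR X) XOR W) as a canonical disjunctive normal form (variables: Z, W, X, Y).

(NOT Z AND NOT W AND NOT X AND NOT Y) OR (NOT Z AND NOT W AND X AND Y) OR (NOT Z AND W AND NOT X AND Y) OR (NOT Z AND W AND X AND NOT Y) OR (Z AND NOT W AND NOT X AND Y) OR (Z AND NOT W AND X AND NOT Y) OR (Z AND W AND NOT X AND NOT Y) OR (Z AND W AND X AND Y)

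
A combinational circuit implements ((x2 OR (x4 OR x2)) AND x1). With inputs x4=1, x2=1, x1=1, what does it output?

Substituting: ((1 OR (1 OR 1)) AND 1)
= 1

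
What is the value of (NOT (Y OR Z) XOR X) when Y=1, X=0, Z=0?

Substituting: (NOT (1 OR 0) XOR 0)
= 0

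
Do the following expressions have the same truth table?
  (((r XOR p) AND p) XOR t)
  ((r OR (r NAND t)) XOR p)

No. Counterexample: with t=0, r=0, p=0, Expression 1 = 0 but Expression 2 = 1.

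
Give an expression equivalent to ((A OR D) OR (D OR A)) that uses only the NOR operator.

((((A NOR D) NOR (A NOR D)) NOR ((D NOR A) NOR (D NOR A))) NOR (((A NOR D) NOR (A NOR D)) NOR ((D NOR A) NOR (D NOR A))))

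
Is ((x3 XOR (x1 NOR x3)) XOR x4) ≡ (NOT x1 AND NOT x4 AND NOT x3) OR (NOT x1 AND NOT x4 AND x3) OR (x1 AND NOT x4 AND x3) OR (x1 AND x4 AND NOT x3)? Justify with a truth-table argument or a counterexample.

Yes, they are equivalent — the two output columns agree on all 8 assignments:
x1 | x4 | x3 | Expression 1 | Expression 2
------------------------------------------
0 | 0 | 0 | 1 | 1
0 | 0 | 1 | 1 | 1
0 | 1 | 0 | 0 | 0
0 | 1 | 1 | 0 | 0
1 | 0 | 0 | 0 | 0
1 | 0 | 1 | 1 | 1
1 | 1 | 0 | 1 | 1
1 | 1 | 1 | 0 | 0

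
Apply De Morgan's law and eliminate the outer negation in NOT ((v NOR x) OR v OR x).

NOT (v NOR x) AND NOT v AND NOT x
De Morgan's: NOT(OR of terms) = AND of negations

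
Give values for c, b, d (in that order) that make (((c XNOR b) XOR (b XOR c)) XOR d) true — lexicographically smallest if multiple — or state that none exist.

c=0, b=0, d=0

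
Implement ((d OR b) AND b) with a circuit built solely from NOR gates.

((((d NOR b) NOR (d NOR b)) NOR ((d NOR b) NOR (d NOR b))) NOR (b NOR b))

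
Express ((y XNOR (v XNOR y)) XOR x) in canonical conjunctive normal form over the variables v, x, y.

(v OR x OR y) AND (v OR x OR NOT y) AND (NOT v OR NOT x OR y) AND (NOT v OR NOT x OR NOT y)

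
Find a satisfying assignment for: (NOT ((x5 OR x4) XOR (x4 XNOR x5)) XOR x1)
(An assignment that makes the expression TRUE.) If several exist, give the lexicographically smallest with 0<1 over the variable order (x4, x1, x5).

x4=0, x1=1, x5=0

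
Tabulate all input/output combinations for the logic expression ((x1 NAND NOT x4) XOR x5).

x4 | x5 | x1 | Output
---------------------
0 | 0 | 0 | 1
0 | 0 | 1 | 0
0 | 1 | 0 | 0
0 | 1 | 1 | 1
1 | 0 | 0 | 1
1 | 0 | 1 | 1
1 | 1 | 0 | 0
1 | 1 | 1 | 0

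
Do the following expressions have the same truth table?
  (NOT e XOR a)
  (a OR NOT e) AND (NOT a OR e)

Yes, they are equivalent — the two output columns agree on all 4 assignments:
a | e | Expression 1 | Expression 2
-----------------------------------
0 | 0 | 1 | 1
0 | 1 | 0 | 0
1 | 0 | 0 | 0
1 | 1 | 1 | 1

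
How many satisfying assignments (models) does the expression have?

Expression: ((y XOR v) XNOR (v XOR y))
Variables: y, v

Satisfying assignments: (0,0), (0,1), (1,0), (1,1)
Count: 4 out of 4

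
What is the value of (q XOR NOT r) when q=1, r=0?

Substituting: (1 XOR NOT 0)
= 0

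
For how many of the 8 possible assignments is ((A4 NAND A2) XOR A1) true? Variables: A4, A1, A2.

Satisfying assignments: (0,0,0), (0,0,1), (1,0,0), (1,1,1)
Count: 4 out of 8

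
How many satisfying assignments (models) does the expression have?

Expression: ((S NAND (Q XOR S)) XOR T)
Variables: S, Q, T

Satisfying assignments: (0,0,0), (0,1,0), (1,0,1), (1,1,0)
Count: 4 out of 8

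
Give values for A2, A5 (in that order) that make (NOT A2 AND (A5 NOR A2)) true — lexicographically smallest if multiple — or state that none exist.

A2=0, A5=0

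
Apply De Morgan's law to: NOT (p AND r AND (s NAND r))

NOT p OR NOT r OR NOT (s NAND r)
De Morgan's: NOT(AND of terms) = OR of negations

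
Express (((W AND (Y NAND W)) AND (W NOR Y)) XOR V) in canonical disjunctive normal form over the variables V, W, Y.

(V AND NOT W AND NOT Y) OR (V AND NOT W AND Y) OR (V AND W AND NOT Y) OR (V AND W AND Y)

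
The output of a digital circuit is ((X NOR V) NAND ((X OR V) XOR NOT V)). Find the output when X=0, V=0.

Substituting: ((0 NOR 0) NAND ((0 OR 0) XOR NOT 0))
= 0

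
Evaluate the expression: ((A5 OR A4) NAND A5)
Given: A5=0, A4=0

Substituting: ((0 OR 0) NAND 0)
= 1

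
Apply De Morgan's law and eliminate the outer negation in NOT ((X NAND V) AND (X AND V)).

NOT (X NAND V) OR NOT (X AND V)
De Morgan's: NOT(AND of terms) = OR of negations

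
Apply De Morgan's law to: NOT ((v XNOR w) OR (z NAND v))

NOT (v XNOR w) AND NOT (z NAND v)
De Morgan's: NOT(OR of terms) = AND of negations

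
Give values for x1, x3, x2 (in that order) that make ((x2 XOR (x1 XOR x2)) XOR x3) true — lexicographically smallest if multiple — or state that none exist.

x1=0, x3=1, x2=0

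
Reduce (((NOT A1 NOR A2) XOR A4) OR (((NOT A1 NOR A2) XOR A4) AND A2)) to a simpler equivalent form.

By absorption (E OR (E AND v) = E):
= ((NOT A1 NOR A2) XOR A4)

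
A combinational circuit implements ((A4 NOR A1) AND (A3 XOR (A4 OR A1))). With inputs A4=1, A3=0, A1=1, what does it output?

Substituting: ((1 NOR 1) AND (0 XOR (1 OR 1)))
= 0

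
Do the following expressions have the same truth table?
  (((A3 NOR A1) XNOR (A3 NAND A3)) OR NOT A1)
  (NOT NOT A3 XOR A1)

No. Counterexample: with A1=0, A3=0, Expression 1 = 1 but Expression 2 = 0.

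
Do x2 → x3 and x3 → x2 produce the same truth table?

No, Converse is not equivalent to original (counterexample: x2=0, x3=1)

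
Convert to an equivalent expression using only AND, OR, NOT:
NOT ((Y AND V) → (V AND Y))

(Y AND V) AND NOT (V AND Y)
(Negated implication: NOT(A → B) = A AND NOT B)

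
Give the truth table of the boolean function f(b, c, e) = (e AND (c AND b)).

b | c | e | Output
------------------
0 | 0 | 0 | 0
0 | 0 | 1 | 0
0 | 1 | 0 | 0
0 | 1 | 1 | 0
1 | 0 | 0 | 0
1 | 0 | 1 | 0
1 | 1 | 0 | 0
1 | 1 | 1 | 1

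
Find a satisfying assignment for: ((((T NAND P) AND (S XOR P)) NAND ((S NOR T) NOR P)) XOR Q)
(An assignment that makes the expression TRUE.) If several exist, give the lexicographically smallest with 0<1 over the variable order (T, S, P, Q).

T=0, S=0, P=0, Q=0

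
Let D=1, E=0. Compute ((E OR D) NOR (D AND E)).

Substituting: ((0 OR 1) NOR (1 AND 0))
= 0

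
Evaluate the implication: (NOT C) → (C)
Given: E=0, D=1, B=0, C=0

Antecedent (NOT C) = 1; consequent (C) = 0.
1 → 0 = 0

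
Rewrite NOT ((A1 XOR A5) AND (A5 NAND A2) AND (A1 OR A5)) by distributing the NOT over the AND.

NOT (A1 XOR A5) OR NOT (A5 NAND A2) OR NOT (A1 OR A5)
De Morgan's: NOT(AND of terms) = OR of negations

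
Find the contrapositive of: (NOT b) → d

Contrapositive: NOT d → b
Note: A statement and its contrapositive are logically equivalent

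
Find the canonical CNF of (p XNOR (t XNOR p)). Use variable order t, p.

(t OR p) AND (t OR NOT p)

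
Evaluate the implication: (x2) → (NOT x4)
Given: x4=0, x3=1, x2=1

Antecedent (x2) = 1; consequent (NOT x4) = 1.
1 → 1 = 1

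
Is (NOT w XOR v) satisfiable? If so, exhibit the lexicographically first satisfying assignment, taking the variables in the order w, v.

w=0, v=0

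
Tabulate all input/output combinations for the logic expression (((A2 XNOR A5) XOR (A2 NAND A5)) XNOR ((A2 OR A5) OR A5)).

A2 | A5 | Output
----------------
0 | 0 | 1
0 | 1 | 1
1 | 0 | 1
1 | 1 | 1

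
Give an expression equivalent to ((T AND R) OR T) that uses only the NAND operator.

((((T NAND R) NAND (T NAND R)) NAND ((T NAND R) NAND (T NAND R))) NAND (T NAND T))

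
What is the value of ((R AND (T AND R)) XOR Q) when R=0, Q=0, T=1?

Substituting: ((0 AND (1 AND 0)) XOR 0)
= 0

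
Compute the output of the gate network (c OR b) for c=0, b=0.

Substituting: (0 OR 0)
= 0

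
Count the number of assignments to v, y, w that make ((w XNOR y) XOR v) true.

Satisfying assignments: (0,0,0), (0,1,1), (1,0,1), (1,1,0)
Count: 4 out of 8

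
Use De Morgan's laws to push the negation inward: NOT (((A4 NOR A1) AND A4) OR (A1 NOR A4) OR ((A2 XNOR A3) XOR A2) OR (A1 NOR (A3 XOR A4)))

NOT ((A4 NOR A1) AND A4) AND NOT (A1 NOR A4) AND NOT ((A2 XNOR A3) XOR A2) AND NOT (A1 NOR (A3 XOR A4))
De Morgan's: NOT(OR of terms) = AND of negations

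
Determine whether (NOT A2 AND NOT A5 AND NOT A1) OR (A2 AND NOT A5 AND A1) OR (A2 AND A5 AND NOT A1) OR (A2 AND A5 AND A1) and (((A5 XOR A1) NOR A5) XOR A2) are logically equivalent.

Yes, they are equivalent — the two output columns agree on all 8 assignments:
A2 | A5 | A1 | Expression 1 | Expression 2
------------------------------------------
0 | 0 | 0 | 1 | 1
0 | 0 | 1 | 0 | 0
0 | 1 | 0 | 0 | 0
0 | 1 | 1 | 0 | 0
1 | 0 | 0 | 0 | 0
1 | 0 | 1 | 1 | 1
1 | 1 | 0 | 1 | 1
1 | 1 | 1 | 1 | 1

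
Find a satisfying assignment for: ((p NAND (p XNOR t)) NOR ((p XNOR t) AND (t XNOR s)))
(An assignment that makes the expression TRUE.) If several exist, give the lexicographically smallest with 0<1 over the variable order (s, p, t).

s=0, p=1, t=1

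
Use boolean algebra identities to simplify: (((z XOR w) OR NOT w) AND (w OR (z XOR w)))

By distribution ((E OR v) AND (E OR NOT v) = E):
= (z XOR w)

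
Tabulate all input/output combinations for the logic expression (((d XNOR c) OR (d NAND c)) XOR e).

e | d | c | Output
------------------
0 | 0 | 0 | 1
0 | 0 | 1 | 1
0 | 1 | 0 | 1
0 | 1 | 1 | 1
1 | 0 | 0 | 0
1 | 0 | 1 | 0
1 | 1 | 0 | 0
1 | 1 | 1 | 0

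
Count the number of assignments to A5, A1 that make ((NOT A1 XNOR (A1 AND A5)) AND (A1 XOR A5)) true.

Satisfying assignments: (0,1)
Count: 1 out of 4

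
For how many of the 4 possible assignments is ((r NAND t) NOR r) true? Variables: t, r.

No assignment satisfies the expression.
Count: 0 out of 4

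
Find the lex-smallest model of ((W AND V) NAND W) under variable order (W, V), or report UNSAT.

W=0, V=0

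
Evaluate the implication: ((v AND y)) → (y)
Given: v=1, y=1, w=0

Antecedent ((v AND y)) = 1; consequent (y) = 1.
1 → 1 = 1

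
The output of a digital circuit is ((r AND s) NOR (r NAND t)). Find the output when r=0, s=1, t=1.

Substituting: ((0 AND 1) NOR (0 NAND 1))
= 0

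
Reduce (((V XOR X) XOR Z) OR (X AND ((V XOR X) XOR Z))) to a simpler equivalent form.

By absorption (E OR (E AND v) = E):
= ((V XOR X) XOR Z)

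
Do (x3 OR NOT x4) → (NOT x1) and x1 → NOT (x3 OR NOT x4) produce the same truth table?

Yes, Contrapositive is always equivalent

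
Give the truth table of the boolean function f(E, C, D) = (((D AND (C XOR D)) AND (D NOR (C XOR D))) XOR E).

E | C | D | Output
------------------
0 | 0 | 0 | 0
0 | 0 | 1 | 0
0 | 1 | 0 | 0
0 | 1 | 1 | 0
1 | 0 | 0 | 1
1 | 0 | 1 | 1
1 | 1 | 0 | 1
1 | 1 | 1 | 1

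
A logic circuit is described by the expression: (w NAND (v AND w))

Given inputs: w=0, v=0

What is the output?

Substituting: (0 NAND (0 AND 0))
= 1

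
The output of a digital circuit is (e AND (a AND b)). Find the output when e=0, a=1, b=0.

Substituting: (0 AND (1 AND 0))
= 0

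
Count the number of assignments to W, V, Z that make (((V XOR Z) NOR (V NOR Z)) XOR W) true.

Satisfying assignments: (0,1,1), (1,0,0), (1,0,1), (1,1,0)
Count: 4 out of 8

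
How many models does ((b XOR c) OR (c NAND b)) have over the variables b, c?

Satisfying assignments: (0,0), (0,1), (1,0)
Count: 3 out of 4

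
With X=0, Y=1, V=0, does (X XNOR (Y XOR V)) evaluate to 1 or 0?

Substituting: (0 XNOR (1 XOR 0))
= 0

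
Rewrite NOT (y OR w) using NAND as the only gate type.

(((y NAND y) NAND (w NAND w)) NAND ((y NAND y) NAND (w NAND w)))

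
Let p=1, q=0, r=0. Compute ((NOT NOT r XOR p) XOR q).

Substituting: ((NOT NOT 0 XOR 1) XOR 0)
= 1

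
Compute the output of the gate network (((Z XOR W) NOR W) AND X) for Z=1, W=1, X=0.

Substituting: (((1 XOR 1) NOR 1) AND 0)
= 0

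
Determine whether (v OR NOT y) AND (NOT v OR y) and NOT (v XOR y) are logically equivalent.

Yes, they are equivalent — the two output columns agree on all 4 assignments:
v | y | Expression 1 | Expression 2
-----------------------------------
0 | 0 | 1 | 1
0 | 1 | 0 | 0
1 | 0 | 0 | 0
1 | 1 | 1 | 1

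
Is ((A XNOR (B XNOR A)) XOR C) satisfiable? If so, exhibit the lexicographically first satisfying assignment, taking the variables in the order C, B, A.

C=0, B=1, A=0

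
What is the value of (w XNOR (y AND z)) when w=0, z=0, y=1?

Substituting: (0 XNOR (1 AND 0))
= 1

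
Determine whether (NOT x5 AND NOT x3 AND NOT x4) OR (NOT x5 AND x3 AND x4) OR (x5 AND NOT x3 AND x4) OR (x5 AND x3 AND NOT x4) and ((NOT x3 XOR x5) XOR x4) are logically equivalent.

Yes, they are equivalent — the two output columns agree on all 8 assignments:
x5 | x3 | x4 | Expression 1 | Expression 2
------------------------------------------
0 | 0 | 0 | 1 | 1
0 | 0 | 1 | 0 | 0
0 | 1 | 0 | 0 | 0
0 | 1 | 1 | 1 | 1
1 | 0 | 0 | 0 | 0
1 | 0 | 1 | 1 | 1
1 | 1 | 0 | 1 | 1
1 | 1 | 1 | 0 | 0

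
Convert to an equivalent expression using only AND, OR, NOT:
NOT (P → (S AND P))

P AND NOT (S AND P)
(Negated implication: NOT(A → B) = A AND NOT B)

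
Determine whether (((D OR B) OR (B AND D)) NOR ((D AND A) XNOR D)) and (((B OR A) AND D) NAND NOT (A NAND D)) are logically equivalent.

No. Counterexample: with A=0, D=0, B=0, Expression 1 = 0 but Expression 2 = 1.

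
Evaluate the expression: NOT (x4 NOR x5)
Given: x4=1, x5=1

Substituting: NOT (1 NOR 1)
= 1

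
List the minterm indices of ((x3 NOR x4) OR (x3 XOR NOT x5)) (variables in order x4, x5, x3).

Σm(0, 2, 3, 4, 7) = (NOT x4 AND NOT x5 AND NOT x3) OR (NOT x4 AND x5 AND NOT x3) OR (NOT x4 AND x5 AND x3) OR (x4 AND NOT x5 AND NOT x3) OR (x4 AND x5 AND x3)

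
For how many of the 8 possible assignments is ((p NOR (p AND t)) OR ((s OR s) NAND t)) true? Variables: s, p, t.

Satisfying assignments: (0,0,0), (0,0,1), (0,1,0), (0,1,1), (1,0,0), (1,0,1), (1,1,0)
Count: 7 out of 8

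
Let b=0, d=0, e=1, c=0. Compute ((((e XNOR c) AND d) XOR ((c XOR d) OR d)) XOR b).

Substituting: ((((1 XNOR 0) AND 0) XOR ((0 XOR 0) OR 0)) XOR 0)
= 0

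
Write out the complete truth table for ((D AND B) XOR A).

D | B | A | Output
------------------
0 | 0 | 0 | 0
0 | 0 | 1 | 1
0 | 1 | 0 | 0
0 | 1 | 1 | 1
1 | 0 | 0 | 0
1 | 0 | 1 | 1
1 | 1 | 0 | 1
1 | 1 | 1 | 0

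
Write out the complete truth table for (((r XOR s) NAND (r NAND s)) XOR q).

s | r | q | Output
------------------
0 | 0 | 0 | 1
0 | 0 | 1 | 0
0 | 1 | 0 | 0
0 | 1 | 1 | 1
1 | 0 | 0 | 0
1 | 0 | 1 | 1
1 | 1 | 0 | 1
1 | 1 | 1 | 0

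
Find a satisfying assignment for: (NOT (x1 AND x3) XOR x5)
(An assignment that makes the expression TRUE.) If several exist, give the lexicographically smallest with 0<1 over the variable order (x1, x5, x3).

x1=0, x5=0, x3=0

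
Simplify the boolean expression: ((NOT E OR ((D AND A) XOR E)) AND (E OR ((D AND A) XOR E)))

By distribution ((E OR v) AND (E OR NOT v) = E):
= ((D AND A) XOR E)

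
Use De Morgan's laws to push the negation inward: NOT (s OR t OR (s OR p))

NOT s AND NOT t AND NOT (s OR p)
De Morgan's: NOT(OR of terms) = AND of negations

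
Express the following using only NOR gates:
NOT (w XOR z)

(((((w NOR z) NOR (w NOR z)) NOR ((w NOR z) NOR (w NOR z))) NOR ((((w NOR w) NOR (z NOR z)) NOR ((w NOR w) NOR (z NOR z))) NOR (((w NOR w) NOR (z NOR z)) NOR ((w NOR w) NOR (z NOR z))))) NOR ((((w NOR z) NOR (w NOR z)) NOR ((w NOR z) NOR (w NOR z))) NOR ((((w NOR w) NOR (z NOR z)) NOR ((w NOR w) NOR (z NOR z))) NOR (((w NOR w) NOR (z NOR z)) NOR ((w NOR w) NOR (z NOR z))))))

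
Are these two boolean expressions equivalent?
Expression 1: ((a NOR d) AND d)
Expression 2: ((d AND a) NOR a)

No. Counterexample: with d=0, a=0, Expression 1 = 0 but Expression 2 = 1.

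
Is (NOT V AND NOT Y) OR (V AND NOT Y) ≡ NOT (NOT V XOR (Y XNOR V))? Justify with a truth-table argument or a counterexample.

Yes, they are equivalent — the two output columns agree on all 4 assignments:
V | Y | Expression 1 | Expression 2
-----------------------------------
0 | 0 | 1 | 1
0 | 1 | 0 | 0
1 | 0 | 1 | 1
1 | 1 | 0 | 0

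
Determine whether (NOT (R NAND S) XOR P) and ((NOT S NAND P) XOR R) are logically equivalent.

No. Counterexample: with S=0, R=0, P=0, Expression 1 = 0 but Expression 2 = 1.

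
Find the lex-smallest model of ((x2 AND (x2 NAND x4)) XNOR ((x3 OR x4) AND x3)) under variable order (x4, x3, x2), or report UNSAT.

x4=0, x3=0, x2=0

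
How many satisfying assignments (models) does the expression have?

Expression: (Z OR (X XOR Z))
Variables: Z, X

Satisfying assignments: (0,1), (1,0), (1,1)
Count: 3 out of 4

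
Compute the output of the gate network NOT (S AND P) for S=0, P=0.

Substituting: NOT (0 AND 0)
= 1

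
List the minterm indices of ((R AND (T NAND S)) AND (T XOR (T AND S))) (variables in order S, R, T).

Σm(3) = (NOT S AND R AND T)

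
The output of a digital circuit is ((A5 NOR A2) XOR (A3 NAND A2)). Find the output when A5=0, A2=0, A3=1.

Substituting: ((0 NOR 0) XOR (1 NAND 0))
= 0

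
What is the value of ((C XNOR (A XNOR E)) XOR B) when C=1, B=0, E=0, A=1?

Substituting: ((1 XNOR (1 XNOR 0)) XOR 0)
= 0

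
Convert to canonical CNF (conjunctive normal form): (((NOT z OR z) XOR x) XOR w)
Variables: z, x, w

(z OR x OR NOT w) AND (z OR NOT x OR w) AND (NOT z OR x OR NOT w) AND (NOT z OR NOT x OR w)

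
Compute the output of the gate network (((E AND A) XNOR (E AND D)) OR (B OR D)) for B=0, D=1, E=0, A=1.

Substituting: (((0 AND 1) XNOR (0 AND 1)) OR (0 OR 1))
= 1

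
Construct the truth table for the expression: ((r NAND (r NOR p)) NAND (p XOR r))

p | r | Output
--------------
0 | 0 | 1
0 | 1 | 0
1 | 0 | 0
1 | 1 | 1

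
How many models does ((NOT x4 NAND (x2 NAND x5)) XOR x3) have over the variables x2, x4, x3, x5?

Satisfying assignments: (0,0,1,0), (0,0,1,1), (0,1,0,0), (0,1,0,1), (1,0,0,1), (1,0,1,0), (1,1,0,0), (1,1,0,1)
Count: 8 out of 16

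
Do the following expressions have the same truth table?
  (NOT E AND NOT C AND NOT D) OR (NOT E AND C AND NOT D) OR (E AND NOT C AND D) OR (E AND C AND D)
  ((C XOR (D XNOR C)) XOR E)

Yes, they are equivalent — the two output columns agree on all 8 assignments:
E | C | D | Expression 1 | Expression 2
---------------------------------------
0 | 0 | 0 | 1 | 1
0 | 0 | 1 | 0 | 0
0 | 1 | 0 | 1 | 1
0 | 1 | 1 | 0 | 0
1 | 0 | 0 | 0 | 0
1 | 0 | 1 | 1 | 1
1 | 1 | 0 | 0 | 0
1 | 1 | 1 | 1 | 1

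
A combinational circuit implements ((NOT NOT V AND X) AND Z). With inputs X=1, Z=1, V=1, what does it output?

Substituting: ((NOT NOT 1 AND 1) AND 1)
= 1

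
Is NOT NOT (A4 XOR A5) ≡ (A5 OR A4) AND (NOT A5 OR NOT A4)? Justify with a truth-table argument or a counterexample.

Yes, they are equivalent — the two output columns agree on all 4 assignments:
A5 | A4 | Expression 1 | Expression 2
-------------------------------------
0 | 0 | 0 | 0
0 | 1 | 1 | 1
1 | 0 | 1 | 1
1 | 1 | 0 | 0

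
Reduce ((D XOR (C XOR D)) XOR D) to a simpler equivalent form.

By XOR self-cancellation ((E XOR v) XOR v = E):
= (C XOR D)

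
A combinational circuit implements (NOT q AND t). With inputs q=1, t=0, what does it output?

Substituting: (NOT 1 AND 0)
= 0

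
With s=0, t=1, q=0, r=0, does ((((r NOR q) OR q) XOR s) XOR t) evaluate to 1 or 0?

Substituting: ((((0 NOR 0) OR 0) XOR 0) XOR 1)
= 0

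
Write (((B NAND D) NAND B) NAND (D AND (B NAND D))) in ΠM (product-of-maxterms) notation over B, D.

ΠM(1) = (B OR NOT D)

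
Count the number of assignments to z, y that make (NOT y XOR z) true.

Satisfying assignments: (0,0), (1,1)
Count: 2 out of 4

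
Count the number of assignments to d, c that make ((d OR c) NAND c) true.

Satisfying assignments: (0,0), (1,0)
Count: 2 out of 4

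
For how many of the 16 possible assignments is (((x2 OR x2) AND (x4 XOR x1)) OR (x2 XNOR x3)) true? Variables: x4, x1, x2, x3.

Satisfying assignments: (0,0,0,0), (0,0,1,1), (0,1,0,0), (0,1,1,0), (0,1,1,1), (1,0,0,0), (1,0,1,0), (1,0,1,1), (1,1,0,0), (1,1,1,1)
Count: 10 out of 16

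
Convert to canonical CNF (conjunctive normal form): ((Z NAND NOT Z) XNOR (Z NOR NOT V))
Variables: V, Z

(V OR Z) AND (V OR NOT Z) AND (NOT V OR NOT Z)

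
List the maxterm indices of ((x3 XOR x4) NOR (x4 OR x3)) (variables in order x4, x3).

ΠM(1, 2, 3) = (x4 OR NOT x3) AND (NOT x4 OR x3) AND (NOT x4 OR NOT x3)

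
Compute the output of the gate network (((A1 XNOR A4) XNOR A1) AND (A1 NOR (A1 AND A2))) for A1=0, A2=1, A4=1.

Substituting: (((0 XNOR 1) XNOR 0) AND (0 NOR (0 AND 1)))
= 1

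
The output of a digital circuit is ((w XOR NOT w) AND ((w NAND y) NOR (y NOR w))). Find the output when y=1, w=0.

Substituting: ((0 XOR NOT 0) AND ((0 NAND 1) NOR (1 NOR 0)))
= 0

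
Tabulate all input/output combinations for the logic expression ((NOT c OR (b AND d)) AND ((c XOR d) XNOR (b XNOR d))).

d | b | c | Output
------------------
0 | 0 | 0 | 0
0 | 0 | 1 | 0
0 | 1 | 0 | 1
0 | 1 | 1 | 0
1 | 0 | 0 | 0
1 | 0 | 1 | 0
1 | 1 | 0 | 1
1 | 1 | 1 | 0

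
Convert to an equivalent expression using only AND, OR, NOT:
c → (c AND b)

NOT c OR (c AND b)
(Implication elimination: A → B = NOT A OR B)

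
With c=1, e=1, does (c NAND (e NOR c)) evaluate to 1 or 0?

Substituting: (1 NAND (1 NOR 1))
= 1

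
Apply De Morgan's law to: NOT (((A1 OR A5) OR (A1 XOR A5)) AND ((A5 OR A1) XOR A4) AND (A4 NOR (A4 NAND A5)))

NOT ((A1 OR A5) OR (A1 XOR A5)) OR NOT ((A5 OR A1) XOR A4) OR NOT (A4 NOR (A4 NAND A5))
De Morgan's: NOT(AND of terms) = OR of negations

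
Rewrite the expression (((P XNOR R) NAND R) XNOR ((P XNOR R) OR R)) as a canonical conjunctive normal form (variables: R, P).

(R OR NOT P) AND (NOT R OR NOT P)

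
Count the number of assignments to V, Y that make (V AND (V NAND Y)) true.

Satisfying assignments: (1,0)
Count: 1 out of 4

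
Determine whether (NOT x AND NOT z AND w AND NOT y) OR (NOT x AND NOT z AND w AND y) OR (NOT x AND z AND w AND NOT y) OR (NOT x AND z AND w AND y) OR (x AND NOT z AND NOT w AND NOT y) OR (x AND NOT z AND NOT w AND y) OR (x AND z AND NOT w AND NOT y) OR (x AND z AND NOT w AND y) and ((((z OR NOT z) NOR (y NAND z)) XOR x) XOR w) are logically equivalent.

Yes, they are equivalent — the two output columns agree on all 16 assignments:
x | z | w | y | Expression 1 | Expression 2
-------------------------------------------
0 | 0 | 0 | 0 | 0 | 0
0 | 0 | 0 | 1 | 0 | 0
0 | 0 | 1 | 0 | 1 | 1
0 | 0 | 1 | 1 | 1 | 1
0 | 1 | 0 | 0 | 0 | 0
0 | 1 | 0 | 1 | 0 | 0
0 | 1 | 1 | 0 | 1 | 1
0 | 1 | 1 | 1 | 1 | 1
1 | 0 | 0 | 0 | 1 | 1
1 | 0 | 0 | 1 | 1 | 1
1 | 0 | 1 | 0 | 0 | 0
1 | 0 | 1 | 1 | 0 | 0
1 | 1 | 0 | 0 | 1 | 1
1 | 1 | 0 | 1 | 1 | 1
1 | 1 | 1 | 0 | 0 | 0
1 | 1 | 1 | 1 | 0 | 0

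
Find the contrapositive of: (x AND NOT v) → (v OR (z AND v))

Contrapositive: NOT (v OR (z AND v)) → NOT (x AND NOT v)
Note: A statement and its contrapositive are logically equivalent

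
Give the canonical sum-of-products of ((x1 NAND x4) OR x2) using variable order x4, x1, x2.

Σm(0, 1, 2, 3, 4, 5, 7) = (NOT x4 AND NOT x1 AND NOT x2) OR (NOT x4 AND NOT x1 AND x2) OR (NOT x4 AND x1 AND NOT x2) OR (NOT x4 AND x1 AND x2) OR (x4 AND NOT x1 AND NOT x2) OR (x4 AND NOT x1 AND x2) OR (x4 AND x1 AND x2)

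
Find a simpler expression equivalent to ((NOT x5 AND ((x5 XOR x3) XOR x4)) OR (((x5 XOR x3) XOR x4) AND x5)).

By distribution ((E AND v) OR (E AND NOT v) = E):
= ((x5 XOR x3) XOR x4)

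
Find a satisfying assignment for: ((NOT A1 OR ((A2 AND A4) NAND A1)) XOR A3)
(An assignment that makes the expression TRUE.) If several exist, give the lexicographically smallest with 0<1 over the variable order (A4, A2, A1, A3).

A4=0, A2=0, A1=0, A3=0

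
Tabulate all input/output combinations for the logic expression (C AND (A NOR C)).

C | A | Output
--------------
0 | 0 | 0
0 | 1 | 0
1 | 0 | 0
1 | 1 | 0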